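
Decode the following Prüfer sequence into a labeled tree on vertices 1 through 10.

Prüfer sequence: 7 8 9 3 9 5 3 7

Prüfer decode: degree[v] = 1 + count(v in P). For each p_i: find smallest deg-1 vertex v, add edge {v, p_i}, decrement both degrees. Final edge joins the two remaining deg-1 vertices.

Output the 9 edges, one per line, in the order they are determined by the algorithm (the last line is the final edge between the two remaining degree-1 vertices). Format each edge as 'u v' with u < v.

Answer: 1 7
2 8
4 9
3 6
8 9
5 9
3 5
3 7
7 10

Derivation:
Initial degrees: {1:1, 2:1, 3:3, 4:1, 5:2, 6:1, 7:3, 8:2, 9:3, 10:1}
Step 1: smallest deg-1 vertex = 1, p_1 = 7. Add edge {1,7}. Now deg[1]=0, deg[7]=2.
Step 2: smallest deg-1 vertex = 2, p_2 = 8. Add edge {2,8}. Now deg[2]=0, deg[8]=1.
Step 3: smallest deg-1 vertex = 4, p_3 = 9. Add edge {4,9}. Now deg[4]=0, deg[9]=2.
Step 4: smallest deg-1 vertex = 6, p_4 = 3. Add edge {3,6}. Now deg[6]=0, deg[3]=2.
Step 5: smallest deg-1 vertex = 8, p_5 = 9. Add edge {8,9}. Now deg[8]=0, deg[9]=1.
Step 6: smallest deg-1 vertex = 9, p_6 = 5. Add edge {5,9}. Now deg[9]=0, deg[5]=1.
Step 7: smallest deg-1 vertex = 5, p_7 = 3. Add edge {3,5}. Now deg[5]=0, deg[3]=1.
Step 8: smallest deg-1 vertex = 3, p_8 = 7. Add edge {3,7}. Now deg[3]=0, deg[7]=1.
Final: two remaining deg-1 vertices are 7, 10. Add edge {7,10}.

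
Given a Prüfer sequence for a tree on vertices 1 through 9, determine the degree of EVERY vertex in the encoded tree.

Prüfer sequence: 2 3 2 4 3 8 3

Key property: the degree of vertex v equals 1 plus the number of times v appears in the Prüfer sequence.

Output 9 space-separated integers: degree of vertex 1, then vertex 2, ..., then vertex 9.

p_1 = 2: count[2] becomes 1
p_2 = 3: count[3] becomes 1
p_3 = 2: count[2] becomes 2
p_4 = 4: count[4] becomes 1
p_5 = 3: count[3] becomes 2
p_6 = 8: count[8] becomes 1
p_7 = 3: count[3] becomes 3
Degrees (1 + count): deg[1]=1+0=1, deg[2]=1+2=3, deg[3]=1+3=4, deg[4]=1+1=2, deg[5]=1+0=1, deg[6]=1+0=1, deg[7]=1+0=1, deg[8]=1+1=2, deg[9]=1+0=1

Answer: 1 3 4 2 1 1 1 2 1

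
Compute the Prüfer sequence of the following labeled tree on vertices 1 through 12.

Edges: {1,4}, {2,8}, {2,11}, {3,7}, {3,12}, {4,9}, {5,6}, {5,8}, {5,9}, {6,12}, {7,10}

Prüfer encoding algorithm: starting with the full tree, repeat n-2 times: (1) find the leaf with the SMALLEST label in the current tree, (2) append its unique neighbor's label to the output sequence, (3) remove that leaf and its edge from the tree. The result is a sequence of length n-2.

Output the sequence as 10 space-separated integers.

Answer: 4 9 5 7 3 12 2 8 5 6

Derivation:
Step 1: leaves = {1,10,11}. Remove smallest leaf 1, emit neighbor 4.
Step 2: leaves = {4,10,11}. Remove smallest leaf 4, emit neighbor 9.
Step 3: leaves = {9,10,11}. Remove smallest leaf 9, emit neighbor 5.
Step 4: leaves = {10,11}. Remove smallest leaf 10, emit neighbor 7.
Step 5: leaves = {7,11}. Remove smallest leaf 7, emit neighbor 3.
Step 6: leaves = {3,11}. Remove smallest leaf 3, emit neighbor 12.
Step 7: leaves = {11,12}. Remove smallest leaf 11, emit neighbor 2.
Step 8: leaves = {2,12}. Remove smallest leaf 2, emit neighbor 8.
Step 9: leaves = {8,12}. Remove smallest leaf 8, emit neighbor 5.
Step 10: leaves = {5,12}. Remove smallest leaf 5, emit neighbor 6.
Done: 2 vertices remain (6, 12). Sequence = [4 9 5 7 3 12 2 8 5 6]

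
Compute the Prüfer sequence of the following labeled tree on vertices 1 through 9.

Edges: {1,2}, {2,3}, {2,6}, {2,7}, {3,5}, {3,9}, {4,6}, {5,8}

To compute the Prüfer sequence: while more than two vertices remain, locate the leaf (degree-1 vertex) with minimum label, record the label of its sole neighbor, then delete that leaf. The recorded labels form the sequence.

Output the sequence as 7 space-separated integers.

Step 1: leaves = {1,4,7,8,9}. Remove smallest leaf 1, emit neighbor 2.
Step 2: leaves = {4,7,8,9}. Remove smallest leaf 4, emit neighbor 6.
Step 3: leaves = {6,7,8,9}. Remove smallest leaf 6, emit neighbor 2.
Step 4: leaves = {7,8,9}. Remove smallest leaf 7, emit neighbor 2.
Step 5: leaves = {2,8,9}. Remove smallest leaf 2, emit neighbor 3.
Step 6: leaves = {8,9}. Remove smallest leaf 8, emit neighbor 5.
Step 7: leaves = {5,9}. Remove smallest leaf 5, emit neighbor 3.
Done: 2 vertices remain (3, 9). Sequence = [2 6 2 2 3 5 3]

Answer: 2 6 2 2 3 5 3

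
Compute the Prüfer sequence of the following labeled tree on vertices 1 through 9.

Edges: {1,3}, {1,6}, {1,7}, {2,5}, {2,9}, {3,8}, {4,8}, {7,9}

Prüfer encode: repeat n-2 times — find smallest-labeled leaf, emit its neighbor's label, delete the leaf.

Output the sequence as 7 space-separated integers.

Step 1: leaves = {4,5,6}. Remove smallest leaf 4, emit neighbor 8.
Step 2: leaves = {5,6,8}. Remove smallest leaf 5, emit neighbor 2.
Step 3: leaves = {2,6,8}. Remove smallest leaf 2, emit neighbor 9.
Step 4: leaves = {6,8,9}. Remove smallest leaf 6, emit neighbor 1.
Step 5: leaves = {8,9}. Remove smallest leaf 8, emit neighbor 3.
Step 6: leaves = {3,9}. Remove smallest leaf 3, emit neighbor 1.
Step 7: leaves = {1,9}. Remove smallest leaf 1, emit neighbor 7.
Done: 2 vertices remain (7, 9). Sequence = [8 2 9 1 3 1 7]

Answer: 8 2 9 1 3 1 7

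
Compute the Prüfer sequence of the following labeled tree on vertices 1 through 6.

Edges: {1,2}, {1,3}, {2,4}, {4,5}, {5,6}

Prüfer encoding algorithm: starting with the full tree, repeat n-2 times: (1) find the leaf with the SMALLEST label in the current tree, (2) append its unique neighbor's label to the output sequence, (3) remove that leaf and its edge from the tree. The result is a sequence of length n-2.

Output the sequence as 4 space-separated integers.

Step 1: leaves = {3,6}. Remove smallest leaf 3, emit neighbor 1.
Step 2: leaves = {1,6}. Remove smallest leaf 1, emit neighbor 2.
Step 3: leaves = {2,6}. Remove smallest leaf 2, emit neighbor 4.
Step 4: leaves = {4,6}. Remove smallest leaf 4, emit neighbor 5.
Done: 2 vertices remain (5, 6). Sequence = [1 2 4 5]

Answer: 1 2 4 5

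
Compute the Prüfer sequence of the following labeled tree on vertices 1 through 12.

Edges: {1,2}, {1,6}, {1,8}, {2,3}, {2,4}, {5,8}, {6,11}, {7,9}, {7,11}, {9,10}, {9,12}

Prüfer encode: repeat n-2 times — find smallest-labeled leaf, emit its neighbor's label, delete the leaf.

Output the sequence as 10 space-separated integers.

Answer: 2 2 1 8 1 6 11 9 7 9

Derivation:
Step 1: leaves = {3,4,5,10,12}. Remove smallest leaf 3, emit neighbor 2.
Step 2: leaves = {4,5,10,12}. Remove smallest leaf 4, emit neighbor 2.
Step 3: leaves = {2,5,10,12}. Remove smallest leaf 2, emit neighbor 1.
Step 4: leaves = {5,10,12}. Remove smallest leaf 5, emit neighbor 8.
Step 5: leaves = {8,10,12}. Remove smallest leaf 8, emit neighbor 1.
Step 6: leaves = {1,10,12}. Remove smallest leaf 1, emit neighbor 6.
Step 7: leaves = {6,10,12}. Remove smallest leaf 6, emit neighbor 11.
Step 8: leaves = {10,11,12}. Remove smallest leaf 10, emit neighbor 9.
Step 9: leaves = {11,12}. Remove smallest leaf 11, emit neighbor 7.
Step 10: leaves = {7,12}. Remove smallest leaf 7, emit neighbor 9.
Done: 2 vertices remain (9, 12). Sequence = [2 2 1 8 1 6 11 9 7 9]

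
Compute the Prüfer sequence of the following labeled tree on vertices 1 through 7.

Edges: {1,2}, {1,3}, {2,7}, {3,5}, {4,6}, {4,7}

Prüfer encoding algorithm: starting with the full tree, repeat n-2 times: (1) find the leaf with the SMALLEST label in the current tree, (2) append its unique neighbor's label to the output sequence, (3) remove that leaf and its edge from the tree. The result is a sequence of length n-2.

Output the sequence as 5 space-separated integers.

Answer: 3 1 2 7 4

Derivation:
Step 1: leaves = {5,6}. Remove smallest leaf 5, emit neighbor 3.
Step 2: leaves = {3,6}. Remove smallest leaf 3, emit neighbor 1.
Step 3: leaves = {1,6}. Remove smallest leaf 1, emit neighbor 2.
Step 4: leaves = {2,6}. Remove smallest leaf 2, emit neighbor 7.
Step 5: leaves = {6,7}. Remove smallest leaf 6, emit neighbor 4.
Done: 2 vertices remain (4, 7). Sequence = [3 1 2 7 4]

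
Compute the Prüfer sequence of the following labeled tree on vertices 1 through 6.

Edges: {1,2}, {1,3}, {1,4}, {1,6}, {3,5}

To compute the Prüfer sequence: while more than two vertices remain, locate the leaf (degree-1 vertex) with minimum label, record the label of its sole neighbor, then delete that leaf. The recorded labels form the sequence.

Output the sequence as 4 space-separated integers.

Step 1: leaves = {2,4,5,6}. Remove smallest leaf 2, emit neighbor 1.
Step 2: leaves = {4,5,6}. Remove smallest leaf 4, emit neighbor 1.
Step 3: leaves = {5,6}. Remove smallest leaf 5, emit neighbor 3.
Step 4: leaves = {3,6}. Remove smallest leaf 3, emit neighbor 1.
Done: 2 vertices remain (1, 6). Sequence = [1 1 3 1]

Answer: 1 1 3 1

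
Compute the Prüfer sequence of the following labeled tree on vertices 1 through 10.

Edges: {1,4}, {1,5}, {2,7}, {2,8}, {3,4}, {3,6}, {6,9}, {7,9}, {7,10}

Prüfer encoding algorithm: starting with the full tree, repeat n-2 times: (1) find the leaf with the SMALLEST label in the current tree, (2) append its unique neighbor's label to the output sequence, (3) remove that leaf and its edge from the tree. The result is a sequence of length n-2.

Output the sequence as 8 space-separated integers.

Answer: 1 4 3 6 9 2 7 7

Derivation:
Step 1: leaves = {5,8,10}. Remove smallest leaf 5, emit neighbor 1.
Step 2: leaves = {1,8,10}. Remove smallest leaf 1, emit neighbor 4.
Step 3: leaves = {4,8,10}. Remove smallest leaf 4, emit neighbor 3.
Step 4: leaves = {3,8,10}. Remove smallest leaf 3, emit neighbor 6.
Step 5: leaves = {6,8,10}. Remove smallest leaf 6, emit neighbor 9.
Step 6: leaves = {8,9,10}. Remove smallest leaf 8, emit neighbor 2.
Step 7: leaves = {2,9,10}. Remove smallest leaf 2, emit neighbor 7.
Step 8: leaves = {9,10}. Remove smallest leaf 9, emit neighbor 7.
Done: 2 vertices remain (7, 10). Sequence = [1 4 3 6 9 2 7 7]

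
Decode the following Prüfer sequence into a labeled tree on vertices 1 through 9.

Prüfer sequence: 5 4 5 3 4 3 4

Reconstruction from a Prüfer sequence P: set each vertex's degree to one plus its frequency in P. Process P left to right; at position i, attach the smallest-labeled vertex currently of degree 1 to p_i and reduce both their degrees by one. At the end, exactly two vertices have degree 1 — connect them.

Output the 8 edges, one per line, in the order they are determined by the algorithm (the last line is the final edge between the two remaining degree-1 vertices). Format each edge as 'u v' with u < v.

Answer: 1 5
2 4
5 6
3 5
4 7
3 8
3 4
4 9

Derivation:
Initial degrees: {1:1, 2:1, 3:3, 4:4, 5:3, 6:1, 7:1, 8:1, 9:1}
Step 1: smallest deg-1 vertex = 1, p_1 = 5. Add edge {1,5}. Now deg[1]=0, deg[5]=2.
Step 2: smallest deg-1 vertex = 2, p_2 = 4. Add edge {2,4}. Now deg[2]=0, deg[4]=3.
Step 3: smallest deg-1 vertex = 6, p_3 = 5. Add edge {5,6}. Now deg[6]=0, deg[5]=1.
Step 4: smallest deg-1 vertex = 5, p_4 = 3. Add edge {3,5}. Now deg[5]=0, deg[3]=2.
Step 5: smallest deg-1 vertex = 7, p_5 = 4. Add edge {4,7}. Now deg[7]=0, deg[4]=2.
Step 6: smallest deg-1 vertex = 8, p_6 = 3. Add edge {3,8}. Now deg[8]=0, deg[3]=1.
Step 7: smallest deg-1 vertex = 3, p_7 = 4. Add edge {3,4}. Now deg[3]=0, deg[4]=1.
Final: two remaining deg-1 vertices are 4, 9. Add edge {4,9}.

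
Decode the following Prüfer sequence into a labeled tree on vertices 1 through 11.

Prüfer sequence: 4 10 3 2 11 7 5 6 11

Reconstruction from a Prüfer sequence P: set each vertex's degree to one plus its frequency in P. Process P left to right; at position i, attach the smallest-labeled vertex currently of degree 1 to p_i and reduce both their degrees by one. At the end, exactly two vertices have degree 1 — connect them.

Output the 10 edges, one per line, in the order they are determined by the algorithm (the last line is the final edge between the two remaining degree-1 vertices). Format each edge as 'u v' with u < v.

Initial degrees: {1:1, 2:2, 3:2, 4:2, 5:2, 6:2, 7:2, 8:1, 9:1, 10:2, 11:3}
Step 1: smallest deg-1 vertex = 1, p_1 = 4. Add edge {1,4}. Now deg[1]=0, deg[4]=1.
Step 2: smallest deg-1 vertex = 4, p_2 = 10. Add edge {4,10}. Now deg[4]=0, deg[10]=1.
Step 3: smallest deg-1 vertex = 8, p_3 = 3. Add edge {3,8}. Now deg[8]=0, deg[3]=1.
Step 4: smallest deg-1 vertex = 3, p_4 = 2. Add edge {2,3}. Now deg[3]=0, deg[2]=1.
Step 5: smallest deg-1 vertex = 2, p_5 = 11. Add edge {2,11}. Now deg[2]=0, deg[11]=2.
Step 6: smallest deg-1 vertex = 9, p_6 = 7. Add edge {7,9}. Now deg[9]=0, deg[7]=1.
Step 7: smallest deg-1 vertex = 7, p_7 = 5. Add edge {5,7}. Now deg[7]=0, deg[5]=1.
Step 8: smallest deg-1 vertex = 5, p_8 = 6. Add edge {5,6}. Now deg[5]=0, deg[6]=1.
Step 9: smallest deg-1 vertex = 6, p_9 = 11. Add edge {6,11}. Now deg[6]=0, deg[11]=1.
Final: two remaining deg-1 vertices are 10, 11. Add edge {10,11}.

Answer: 1 4
4 10
3 8
2 3
2 11
7 9
5 7
5 6
6 11
10 11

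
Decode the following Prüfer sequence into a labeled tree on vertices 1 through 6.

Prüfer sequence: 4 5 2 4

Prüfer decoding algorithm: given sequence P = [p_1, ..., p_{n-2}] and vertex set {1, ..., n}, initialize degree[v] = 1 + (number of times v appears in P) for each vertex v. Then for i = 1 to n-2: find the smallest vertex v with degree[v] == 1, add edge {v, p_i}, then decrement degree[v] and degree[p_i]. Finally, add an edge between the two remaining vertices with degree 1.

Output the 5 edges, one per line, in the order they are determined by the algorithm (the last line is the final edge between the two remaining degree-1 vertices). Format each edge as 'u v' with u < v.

Answer: 1 4
3 5
2 5
2 4
4 6

Derivation:
Initial degrees: {1:1, 2:2, 3:1, 4:3, 5:2, 6:1}
Step 1: smallest deg-1 vertex = 1, p_1 = 4. Add edge {1,4}. Now deg[1]=0, deg[4]=2.
Step 2: smallest deg-1 vertex = 3, p_2 = 5. Add edge {3,5}. Now deg[3]=0, deg[5]=1.
Step 3: smallest deg-1 vertex = 5, p_3 = 2. Add edge {2,5}. Now deg[5]=0, deg[2]=1.
Step 4: smallest deg-1 vertex = 2, p_4 = 4. Add edge {2,4}. Now deg[2]=0, deg[4]=1.
Final: two remaining deg-1 vertices are 4, 6. Add edge {4,6}.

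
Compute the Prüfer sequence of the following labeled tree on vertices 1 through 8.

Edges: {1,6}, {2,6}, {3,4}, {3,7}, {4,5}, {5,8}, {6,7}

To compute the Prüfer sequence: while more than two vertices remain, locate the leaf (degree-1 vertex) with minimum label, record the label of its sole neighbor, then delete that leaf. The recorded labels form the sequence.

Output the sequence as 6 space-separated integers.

Step 1: leaves = {1,2,8}. Remove smallest leaf 1, emit neighbor 6.
Step 2: leaves = {2,8}. Remove smallest leaf 2, emit neighbor 6.
Step 3: leaves = {6,8}. Remove smallest leaf 6, emit neighbor 7.
Step 4: leaves = {7,8}. Remove smallest leaf 7, emit neighbor 3.
Step 5: leaves = {3,8}. Remove smallest leaf 3, emit neighbor 4.
Step 6: leaves = {4,8}. Remove smallest leaf 4, emit neighbor 5.
Done: 2 vertices remain (5, 8). Sequence = [6 6 7 3 4 5]

Answer: 6 6 7 3 4 5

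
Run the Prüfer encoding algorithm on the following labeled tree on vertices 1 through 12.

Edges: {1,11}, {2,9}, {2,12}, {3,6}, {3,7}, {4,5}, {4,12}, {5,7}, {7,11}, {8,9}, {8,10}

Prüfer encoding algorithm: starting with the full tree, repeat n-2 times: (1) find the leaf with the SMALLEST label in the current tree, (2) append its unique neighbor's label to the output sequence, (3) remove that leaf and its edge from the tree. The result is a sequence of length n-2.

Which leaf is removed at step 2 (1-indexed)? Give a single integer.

Answer: 6

Derivation:
Step 1: current leaves = {1,6,10}. Remove leaf 1 (neighbor: 11).
Step 2: current leaves = {6,10,11}. Remove leaf 6 (neighbor: 3).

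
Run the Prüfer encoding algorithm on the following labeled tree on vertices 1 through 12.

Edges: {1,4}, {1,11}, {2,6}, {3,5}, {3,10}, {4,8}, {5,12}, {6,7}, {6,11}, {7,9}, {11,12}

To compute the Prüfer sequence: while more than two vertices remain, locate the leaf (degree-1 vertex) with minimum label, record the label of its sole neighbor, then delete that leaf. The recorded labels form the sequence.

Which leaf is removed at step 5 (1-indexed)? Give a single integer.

Answer: 9

Derivation:
Step 1: current leaves = {2,8,9,10}. Remove leaf 2 (neighbor: 6).
Step 2: current leaves = {8,9,10}. Remove leaf 8 (neighbor: 4).
Step 3: current leaves = {4,9,10}. Remove leaf 4 (neighbor: 1).
Step 4: current leaves = {1,9,10}. Remove leaf 1 (neighbor: 11).
Step 5: current leaves = {9,10}. Remove leaf 9 (neighbor: 7).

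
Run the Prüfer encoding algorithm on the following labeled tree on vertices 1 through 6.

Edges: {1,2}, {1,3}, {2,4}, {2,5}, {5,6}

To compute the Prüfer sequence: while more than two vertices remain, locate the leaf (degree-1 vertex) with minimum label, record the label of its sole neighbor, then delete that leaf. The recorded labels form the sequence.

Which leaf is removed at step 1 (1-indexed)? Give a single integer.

Step 1: current leaves = {3,4,6}. Remove leaf 3 (neighbor: 1).

Answer: 3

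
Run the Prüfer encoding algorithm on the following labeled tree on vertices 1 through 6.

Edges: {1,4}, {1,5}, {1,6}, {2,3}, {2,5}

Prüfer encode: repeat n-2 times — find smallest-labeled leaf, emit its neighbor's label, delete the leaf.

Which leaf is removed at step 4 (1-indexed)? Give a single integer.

Answer: 5

Derivation:
Step 1: current leaves = {3,4,6}. Remove leaf 3 (neighbor: 2).
Step 2: current leaves = {2,4,6}. Remove leaf 2 (neighbor: 5).
Step 3: current leaves = {4,5,6}. Remove leaf 4 (neighbor: 1).
Step 4: current leaves = {5,6}. Remove leaf 5 (neighbor: 1).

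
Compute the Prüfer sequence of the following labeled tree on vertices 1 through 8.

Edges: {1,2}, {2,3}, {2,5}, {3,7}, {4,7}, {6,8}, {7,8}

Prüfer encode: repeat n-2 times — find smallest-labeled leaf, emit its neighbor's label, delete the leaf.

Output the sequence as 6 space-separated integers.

Step 1: leaves = {1,4,5,6}. Remove smallest leaf 1, emit neighbor 2.
Step 2: leaves = {4,5,6}. Remove smallest leaf 4, emit neighbor 7.
Step 3: leaves = {5,6}. Remove smallest leaf 5, emit neighbor 2.
Step 4: leaves = {2,6}. Remove smallest leaf 2, emit neighbor 3.
Step 5: leaves = {3,6}. Remove smallest leaf 3, emit neighbor 7.
Step 6: leaves = {6,7}. Remove smallest leaf 6, emit neighbor 8.
Done: 2 vertices remain (7, 8). Sequence = [2 7 2 3 7 8]

Answer: 2 7 2 3 7 8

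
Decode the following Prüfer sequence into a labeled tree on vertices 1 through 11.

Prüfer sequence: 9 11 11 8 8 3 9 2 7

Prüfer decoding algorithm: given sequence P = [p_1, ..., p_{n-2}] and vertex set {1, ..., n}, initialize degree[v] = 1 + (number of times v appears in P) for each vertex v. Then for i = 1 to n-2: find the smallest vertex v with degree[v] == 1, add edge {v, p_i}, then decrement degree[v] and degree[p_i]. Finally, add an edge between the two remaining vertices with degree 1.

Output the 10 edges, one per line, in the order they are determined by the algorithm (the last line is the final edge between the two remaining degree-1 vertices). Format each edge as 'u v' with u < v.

Answer: 1 9
4 11
5 11
6 8
8 10
3 8
3 9
2 9
2 7
7 11

Derivation:
Initial degrees: {1:1, 2:2, 3:2, 4:1, 5:1, 6:1, 7:2, 8:3, 9:3, 10:1, 11:3}
Step 1: smallest deg-1 vertex = 1, p_1 = 9. Add edge {1,9}. Now deg[1]=0, deg[9]=2.
Step 2: smallest deg-1 vertex = 4, p_2 = 11. Add edge {4,11}. Now deg[4]=0, deg[11]=2.
Step 3: smallest deg-1 vertex = 5, p_3 = 11. Add edge {5,11}. Now deg[5]=0, deg[11]=1.
Step 4: smallest deg-1 vertex = 6, p_4 = 8. Add edge {6,8}. Now deg[6]=0, deg[8]=2.
Step 5: smallest deg-1 vertex = 10, p_5 = 8. Add edge {8,10}. Now deg[10]=0, deg[8]=1.
Step 6: smallest deg-1 vertex = 8, p_6 = 3. Add edge {3,8}. Now deg[8]=0, deg[3]=1.
Step 7: smallest deg-1 vertex = 3, p_7 = 9. Add edge {3,9}. Now deg[3]=0, deg[9]=1.
Step 8: smallest deg-1 vertex = 9, p_8 = 2. Add edge {2,9}. Now deg[9]=0, deg[2]=1.
Step 9: smallest deg-1 vertex = 2, p_9 = 7. Add edge {2,7}. Now deg[2]=0, deg[7]=1.
Final: two remaining deg-1 vertices are 7, 11. Add edge {7,11}.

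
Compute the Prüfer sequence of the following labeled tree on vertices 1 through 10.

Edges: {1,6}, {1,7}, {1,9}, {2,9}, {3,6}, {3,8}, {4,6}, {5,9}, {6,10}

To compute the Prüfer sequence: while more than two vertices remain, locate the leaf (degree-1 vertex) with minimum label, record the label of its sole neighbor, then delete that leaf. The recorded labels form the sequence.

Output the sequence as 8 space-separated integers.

Answer: 9 6 9 1 3 6 1 6

Derivation:
Step 1: leaves = {2,4,5,7,8,10}. Remove smallest leaf 2, emit neighbor 9.
Step 2: leaves = {4,5,7,8,10}. Remove smallest leaf 4, emit neighbor 6.
Step 3: leaves = {5,7,8,10}. Remove smallest leaf 5, emit neighbor 9.
Step 4: leaves = {7,8,9,10}. Remove smallest leaf 7, emit neighbor 1.
Step 5: leaves = {8,9,10}. Remove smallest leaf 8, emit neighbor 3.
Step 6: leaves = {3,9,10}. Remove smallest leaf 3, emit neighbor 6.
Step 7: leaves = {9,10}. Remove smallest leaf 9, emit neighbor 1.
Step 8: leaves = {1,10}. Remove smallest leaf 1, emit neighbor 6.
Done: 2 vertices remain (6, 10). Sequence = [9 6 9 1 3 6 1 6]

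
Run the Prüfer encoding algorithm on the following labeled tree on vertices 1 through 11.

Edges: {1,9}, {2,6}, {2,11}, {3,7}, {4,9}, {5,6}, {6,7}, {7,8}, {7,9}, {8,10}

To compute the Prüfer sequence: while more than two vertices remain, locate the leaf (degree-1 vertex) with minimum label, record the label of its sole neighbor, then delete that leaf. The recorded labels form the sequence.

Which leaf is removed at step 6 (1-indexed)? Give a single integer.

Answer: 10

Derivation:
Step 1: current leaves = {1,3,4,5,10,11}. Remove leaf 1 (neighbor: 9).
Step 2: current leaves = {3,4,5,10,11}. Remove leaf 3 (neighbor: 7).
Step 3: current leaves = {4,5,10,11}. Remove leaf 4 (neighbor: 9).
Step 4: current leaves = {5,9,10,11}. Remove leaf 5 (neighbor: 6).
Step 5: current leaves = {9,10,11}. Remove leaf 9 (neighbor: 7).
Step 6: current leaves = {10,11}. Remove leaf 10 (neighbor: 8).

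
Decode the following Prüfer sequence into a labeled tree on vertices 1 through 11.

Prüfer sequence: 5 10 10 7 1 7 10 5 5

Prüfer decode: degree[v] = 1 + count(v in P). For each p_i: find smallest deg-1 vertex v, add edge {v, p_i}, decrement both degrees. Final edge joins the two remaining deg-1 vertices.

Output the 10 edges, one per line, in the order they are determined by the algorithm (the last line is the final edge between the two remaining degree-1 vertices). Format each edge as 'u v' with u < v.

Initial degrees: {1:2, 2:1, 3:1, 4:1, 5:4, 6:1, 7:3, 8:1, 9:1, 10:4, 11:1}
Step 1: smallest deg-1 vertex = 2, p_1 = 5. Add edge {2,5}. Now deg[2]=0, deg[5]=3.
Step 2: smallest deg-1 vertex = 3, p_2 = 10. Add edge {3,10}. Now deg[3]=0, deg[10]=3.
Step 3: smallest deg-1 vertex = 4, p_3 = 10. Add edge {4,10}. Now deg[4]=0, deg[10]=2.
Step 4: smallest deg-1 vertex = 6, p_4 = 7. Add edge {6,7}. Now deg[6]=0, deg[7]=2.
Step 5: smallest deg-1 vertex = 8, p_5 = 1. Add edge {1,8}. Now deg[8]=0, deg[1]=1.
Step 6: smallest deg-1 vertex = 1, p_6 = 7. Add edge {1,7}. Now deg[1]=0, deg[7]=1.
Step 7: smallest deg-1 vertex = 7, p_7 = 10. Add edge {7,10}. Now deg[7]=0, deg[10]=1.
Step 8: smallest deg-1 vertex = 9, p_8 = 5. Add edge {5,9}. Now deg[9]=0, deg[5]=2.
Step 9: smallest deg-1 vertex = 10, p_9 = 5. Add edge {5,10}. Now deg[10]=0, deg[5]=1.
Final: two remaining deg-1 vertices are 5, 11. Add edge {5,11}.

Answer: 2 5
3 10
4 10
6 7
1 8
1 7
7 10
5 9
5 10
5 11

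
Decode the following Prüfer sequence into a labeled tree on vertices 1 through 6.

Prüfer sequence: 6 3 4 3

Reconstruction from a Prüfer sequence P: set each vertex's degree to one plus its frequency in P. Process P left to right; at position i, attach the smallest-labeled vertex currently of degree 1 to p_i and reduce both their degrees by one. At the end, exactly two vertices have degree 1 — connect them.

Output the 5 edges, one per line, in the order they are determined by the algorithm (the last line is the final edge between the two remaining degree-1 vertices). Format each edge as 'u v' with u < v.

Answer: 1 6
2 3
4 5
3 4
3 6

Derivation:
Initial degrees: {1:1, 2:1, 3:3, 4:2, 5:1, 6:2}
Step 1: smallest deg-1 vertex = 1, p_1 = 6. Add edge {1,6}. Now deg[1]=0, deg[6]=1.
Step 2: smallest deg-1 vertex = 2, p_2 = 3. Add edge {2,3}. Now deg[2]=0, deg[3]=2.
Step 3: smallest deg-1 vertex = 5, p_3 = 4. Add edge {4,5}. Now deg[5]=0, deg[4]=1.
Step 4: smallest deg-1 vertex = 4, p_4 = 3. Add edge {3,4}. Now deg[4]=0, deg[3]=1.
Final: two remaining deg-1 vertices are 3, 6. Add edge {3,6}.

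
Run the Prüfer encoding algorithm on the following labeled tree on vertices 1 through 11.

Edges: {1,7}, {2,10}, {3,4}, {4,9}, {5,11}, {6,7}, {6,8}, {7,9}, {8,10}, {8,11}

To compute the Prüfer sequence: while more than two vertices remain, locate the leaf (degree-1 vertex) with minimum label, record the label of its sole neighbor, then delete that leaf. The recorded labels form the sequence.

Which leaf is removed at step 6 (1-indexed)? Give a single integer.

Answer: 9

Derivation:
Step 1: current leaves = {1,2,3,5}. Remove leaf 1 (neighbor: 7).
Step 2: current leaves = {2,3,5}. Remove leaf 2 (neighbor: 10).
Step 3: current leaves = {3,5,10}. Remove leaf 3 (neighbor: 4).
Step 4: current leaves = {4,5,10}. Remove leaf 4 (neighbor: 9).
Step 5: current leaves = {5,9,10}. Remove leaf 5 (neighbor: 11).
Step 6: current leaves = {9,10,11}. Remove leaf 9 (neighbor: 7).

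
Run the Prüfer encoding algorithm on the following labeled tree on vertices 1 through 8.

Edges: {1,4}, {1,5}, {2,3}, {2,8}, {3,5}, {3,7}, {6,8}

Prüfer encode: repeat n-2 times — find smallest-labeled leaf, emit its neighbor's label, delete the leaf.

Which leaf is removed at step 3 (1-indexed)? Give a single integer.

Answer: 5

Derivation:
Step 1: current leaves = {4,6,7}. Remove leaf 4 (neighbor: 1).
Step 2: current leaves = {1,6,7}. Remove leaf 1 (neighbor: 5).
Step 3: current leaves = {5,6,7}. Remove leaf 5 (neighbor: 3).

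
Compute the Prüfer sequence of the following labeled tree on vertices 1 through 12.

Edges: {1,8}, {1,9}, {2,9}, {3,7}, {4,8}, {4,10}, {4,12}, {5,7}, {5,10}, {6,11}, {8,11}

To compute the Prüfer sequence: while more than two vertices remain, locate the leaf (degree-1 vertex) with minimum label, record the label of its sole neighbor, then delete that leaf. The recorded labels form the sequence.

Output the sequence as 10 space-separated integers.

Step 1: leaves = {2,3,6,12}. Remove smallest leaf 2, emit neighbor 9.
Step 2: leaves = {3,6,9,12}. Remove smallest leaf 3, emit neighbor 7.
Step 3: leaves = {6,7,9,12}. Remove smallest leaf 6, emit neighbor 11.
Step 4: leaves = {7,9,11,12}. Remove smallest leaf 7, emit neighbor 5.
Step 5: leaves = {5,9,11,12}. Remove smallest leaf 5, emit neighbor 10.
Step 6: leaves = {9,10,11,12}. Remove smallest leaf 9, emit neighbor 1.
Step 7: leaves = {1,10,11,12}. Remove smallest leaf 1, emit neighbor 8.
Step 8: leaves = {10,11,12}. Remove smallest leaf 10, emit neighbor 4.
Step 9: leaves = {11,12}. Remove smallest leaf 11, emit neighbor 8.
Step 10: leaves = {8,12}. Remove smallest leaf 8, emit neighbor 4.
Done: 2 vertices remain (4, 12). Sequence = [9 7 11 5 10 1 8 4 8 4]

Answer: 9 7 11 5 10 1 8 4 8 4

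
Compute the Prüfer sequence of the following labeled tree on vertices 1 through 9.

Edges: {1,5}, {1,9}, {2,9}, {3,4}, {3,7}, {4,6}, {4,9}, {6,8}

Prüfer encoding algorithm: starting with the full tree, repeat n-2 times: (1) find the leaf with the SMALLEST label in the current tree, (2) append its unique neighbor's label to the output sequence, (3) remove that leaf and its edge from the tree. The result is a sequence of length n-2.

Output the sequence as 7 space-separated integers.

Step 1: leaves = {2,5,7,8}. Remove smallest leaf 2, emit neighbor 9.
Step 2: leaves = {5,7,8}. Remove smallest leaf 5, emit neighbor 1.
Step 3: leaves = {1,7,8}. Remove smallest leaf 1, emit neighbor 9.
Step 4: leaves = {7,8,9}. Remove smallest leaf 7, emit neighbor 3.
Step 5: leaves = {3,8,9}. Remove smallest leaf 3, emit neighbor 4.
Step 6: leaves = {8,9}. Remove smallest leaf 8, emit neighbor 6.
Step 7: leaves = {6,9}. Remove smallest leaf 6, emit neighbor 4.
Done: 2 vertices remain (4, 9). Sequence = [9 1 9 3 4 6 4]

Answer: 9 1 9 3 4 6 4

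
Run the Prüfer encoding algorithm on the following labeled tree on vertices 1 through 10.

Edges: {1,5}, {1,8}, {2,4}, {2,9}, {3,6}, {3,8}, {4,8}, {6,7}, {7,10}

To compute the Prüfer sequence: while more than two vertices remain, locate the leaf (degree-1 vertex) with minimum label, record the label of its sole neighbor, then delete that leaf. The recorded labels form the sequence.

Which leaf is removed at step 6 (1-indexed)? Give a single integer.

Step 1: current leaves = {5,9,10}. Remove leaf 5 (neighbor: 1).
Step 2: current leaves = {1,9,10}. Remove leaf 1 (neighbor: 8).
Step 3: current leaves = {9,10}. Remove leaf 9 (neighbor: 2).
Step 4: current leaves = {2,10}. Remove leaf 2 (neighbor: 4).
Step 5: current leaves = {4,10}. Remove leaf 4 (neighbor: 8).
Step 6: current leaves = {8,10}. Remove leaf 8 (neighbor: 3).

Answer: 8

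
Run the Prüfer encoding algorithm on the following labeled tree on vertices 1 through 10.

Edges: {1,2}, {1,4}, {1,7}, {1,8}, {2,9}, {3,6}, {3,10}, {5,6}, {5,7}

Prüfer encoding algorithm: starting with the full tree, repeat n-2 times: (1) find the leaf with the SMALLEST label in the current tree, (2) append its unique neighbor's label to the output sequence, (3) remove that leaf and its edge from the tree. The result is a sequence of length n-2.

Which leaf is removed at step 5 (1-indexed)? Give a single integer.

Answer: 1

Derivation:
Step 1: current leaves = {4,8,9,10}. Remove leaf 4 (neighbor: 1).
Step 2: current leaves = {8,9,10}. Remove leaf 8 (neighbor: 1).
Step 3: current leaves = {9,10}. Remove leaf 9 (neighbor: 2).
Step 4: current leaves = {2,10}. Remove leaf 2 (neighbor: 1).
Step 5: current leaves = {1,10}. Remove leaf 1 (neighbor: 7).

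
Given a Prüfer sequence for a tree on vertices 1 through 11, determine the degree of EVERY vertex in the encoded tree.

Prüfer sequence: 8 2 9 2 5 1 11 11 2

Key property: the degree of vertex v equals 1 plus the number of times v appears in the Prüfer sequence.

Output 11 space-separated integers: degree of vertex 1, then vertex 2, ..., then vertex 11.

p_1 = 8: count[8] becomes 1
p_2 = 2: count[2] becomes 1
p_3 = 9: count[9] becomes 1
p_4 = 2: count[2] becomes 2
p_5 = 5: count[5] becomes 1
p_6 = 1: count[1] becomes 1
p_7 = 11: count[11] becomes 1
p_8 = 11: count[11] becomes 2
p_9 = 2: count[2] becomes 3
Degrees (1 + count): deg[1]=1+1=2, deg[2]=1+3=4, deg[3]=1+0=1, deg[4]=1+0=1, deg[5]=1+1=2, deg[6]=1+0=1, deg[7]=1+0=1, deg[8]=1+1=2, deg[9]=1+1=2, deg[10]=1+0=1, deg[11]=1+2=3

Answer: 2 4 1 1 2 1 1 2 2 1 3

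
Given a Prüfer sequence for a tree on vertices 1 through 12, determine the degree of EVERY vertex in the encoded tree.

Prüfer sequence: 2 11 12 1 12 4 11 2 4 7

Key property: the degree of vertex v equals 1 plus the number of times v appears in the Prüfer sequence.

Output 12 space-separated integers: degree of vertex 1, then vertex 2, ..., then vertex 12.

Answer: 2 3 1 3 1 1 2 1 1 1 3 3

Derivation:
p_1 = 2: count[2] becomes 1
p_2 = 11: count[11] becomes 1
p_3 = 12: count[12] becomes 1
p_4 = 1: count[1] becomes 1
p_5 = 12: count[12] becomes 2
p_6 = 4: count[4] becomes 1
p_7 = 11: count[11] becomes 2
p_8 = 2: count[2] becomes 2
p_9 = 4: count[4] becomes 2
p_10 = 7: count[7] becomes 1
Degrees (1 + count): deg[1]=1+1=2, deg[2]=1+2=3, deg[3]=1+0=1, deg[4]=1+2=3, deg[5]=1+0=1, deg[6]=1+0=1, deg[7]=1+1=2, deg[8]=1+0=1, deg[9]=1+0=1, deg[10]=1+0=1, deg[11]=1+2=3, deg[12]=1+2=3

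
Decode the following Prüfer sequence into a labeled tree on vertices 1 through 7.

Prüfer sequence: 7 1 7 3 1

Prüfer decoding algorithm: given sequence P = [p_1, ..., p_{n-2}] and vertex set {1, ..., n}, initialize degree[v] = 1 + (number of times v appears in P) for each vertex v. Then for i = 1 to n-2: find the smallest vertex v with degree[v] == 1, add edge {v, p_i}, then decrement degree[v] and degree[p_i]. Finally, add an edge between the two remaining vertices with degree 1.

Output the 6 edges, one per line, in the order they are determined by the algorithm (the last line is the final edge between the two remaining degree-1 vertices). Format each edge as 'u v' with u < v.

Answer: 2 7
1 4
5 7
3 6
1 3
1 7

Derivation:
Initial degrees: {1:3, 2:1, 3:2, 4:1, 5:1, 6:1, 7:3}
Step 1: smallest deg-1 vertex = 2, p_1 = 7. Add edge {2,7}. Now deg[2]=0, deg[7]=2.
Step 2: smallest deg-1 vertex = 4, p_2 = 1. Add edge {1,4}. Now deg[4]=0, deg[1]=2.
Step 3: smallest deg-1 vertex = 5, p_3 = 7. Add edge {5,7}. Now deg[5]=0, deg[7]=1.
Step 4: smallest deg-1 vertex = 6, p_4 = 3. Add edge {3,6}. Now deg[6]=0, deg[3]=1.
Step 5: smallest deg-1 vertex = 3, p_5 = 1. Add edge {1,3}. Now deg[3]=0, deg[1]=1.
Final: two remaining deg-1 vertices are 1, 7. Add edge {1,7}.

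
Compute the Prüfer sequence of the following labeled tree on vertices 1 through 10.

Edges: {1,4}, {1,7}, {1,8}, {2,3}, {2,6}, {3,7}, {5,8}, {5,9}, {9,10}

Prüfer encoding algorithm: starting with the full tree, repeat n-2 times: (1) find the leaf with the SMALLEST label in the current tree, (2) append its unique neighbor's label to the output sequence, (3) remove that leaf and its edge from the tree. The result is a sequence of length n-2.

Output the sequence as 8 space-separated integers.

Step 1: leaves = {4,6,10}. Remove smallest leaf 4, emit neighbor 1.
Step 2: leaves = {6,10}. Remove smallest leaf 6, emit neighbor 2.
Step 3: leaves = {2,10}. Remove smallest leaf 2, emit neighbor 3.
Step 4: leaves = {3,10}. Remove smallest leaf 3, emit neighbor 7.
Step 5: leaves = {7,10}. Remove smallest leaf 7, emit neighbor 1.
Step 6: leaves = {1,10}. Remove smallest leaf 1, emit neighbor 8.
Step 7: leaves = {8,10}. Remove smallest leaf 8, emit neighbor 5.
Step 8: leaves = {5,10}. Remove smallest leaf 5, emit neighbor 9.
Done: 2 vertices remain (9, 10). Sequence = [1 2 3 7 1 8 5 9]

Answer: 1 2 3 7 1 8 5 9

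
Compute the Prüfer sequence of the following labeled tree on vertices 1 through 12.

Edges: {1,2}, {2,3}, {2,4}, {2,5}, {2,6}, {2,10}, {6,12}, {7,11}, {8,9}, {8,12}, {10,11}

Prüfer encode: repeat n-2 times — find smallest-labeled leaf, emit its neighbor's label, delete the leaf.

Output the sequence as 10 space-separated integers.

Answer: 2 2 2 2 11 8 12 10 2 6

Derivation:
Step 1: leaves = {1,3,4,5,7,9}. Remove smallest leaf 1, emit neighbor 2.
Step 2: leaves = {3,4,5,7,9}. Remove smallest leaf 3, emit neighbor 2.
Step 3: leaves = {4,5,7,9}. Remove smallest leaf 4, emit neighbor 2.
Step 4: leaves = {5,7,9}. Remove smallest leaf 5, emit neighbor 2.
Step 5: leaves = {7,9}. Remove smallest leaf 7, emit neighbor 11.
Step 6: leaves = {9,11}. Remove smallest leaf 9, emit neighbor 8.
Step 7: leaves = {8,11}. Remove smallest leaf 8, emit neighbor 12.
Step 8: leaves = {11,12}. Remove smallest leaf 11, emit neighbor 10.
Step 9: leaves = {10,12}. Remove smallest leaf 10, emit neighbor 2.
Step 10: leaves = {2,12}. Remove smallest leaf 2, emit neighbor 6.
Done: 2 vertices remain (6, 12). Sequence = [2 2 2 2 11 8 12 10 2 6]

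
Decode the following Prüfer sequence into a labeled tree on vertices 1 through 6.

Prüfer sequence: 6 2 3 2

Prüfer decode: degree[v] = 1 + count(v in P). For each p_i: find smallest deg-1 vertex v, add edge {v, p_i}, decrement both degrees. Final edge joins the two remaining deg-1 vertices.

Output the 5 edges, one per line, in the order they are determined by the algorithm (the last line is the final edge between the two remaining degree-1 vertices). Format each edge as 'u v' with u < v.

Answer: 1 6
2 4
3 5
2 3
2 6

Derivation:
Initial degrees: {1:1, 2:3, 3:2, 4:1, 5:1, 6:2}
Step 1: smallest deg-1 vertex = 1, p_1 = 6. Add edge {1,6}. Now deg[1]=0, deg[6]=1.
Step 2: smallest deg-1 vertex = 4, p_2 = 2. Add edge {2,4}. Now deg[4]=0, deg[2]=2.
Step 3: smallest deg-1 vertex = 5, p_3 = 3. Add edge {3,5}. Now deg[5]=0, deg[3]=1.
Step 4: smallest deg-1 vertex = 3, p_4 = 2. Add edge {2,3}. Now deg[3]=0, deg[2]=1.
Final: two remaining deg-1 vertices are 2, 6. Add edge {2,6}.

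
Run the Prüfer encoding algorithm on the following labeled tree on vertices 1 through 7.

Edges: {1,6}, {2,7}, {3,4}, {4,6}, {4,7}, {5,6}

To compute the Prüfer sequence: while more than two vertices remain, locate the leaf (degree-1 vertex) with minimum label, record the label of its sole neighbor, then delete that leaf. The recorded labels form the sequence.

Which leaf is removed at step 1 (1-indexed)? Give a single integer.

Step 1: current leaves = {1,2,3,5}. Remove leaf 1 (neighbor: 6).

Answer: 1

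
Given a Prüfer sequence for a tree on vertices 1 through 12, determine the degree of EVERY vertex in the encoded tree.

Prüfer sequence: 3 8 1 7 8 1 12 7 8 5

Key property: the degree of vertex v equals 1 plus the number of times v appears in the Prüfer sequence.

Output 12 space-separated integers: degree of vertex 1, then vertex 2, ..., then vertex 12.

p_1 = 3: count[3] becomes 1
p_2 = 8: count[8] becomes 1
p_3 = 1: count[1] becomes 1
p_4 = 7: count[7] becomes 1
p_5 = 8: count[8] becomes 2
p_6 = 1: count[1] becomes 2
p_7 = 12: count[12] becomes 1
p_8 = 7: count[7] becomes 2
p_9 = 8: count[8] becomes 3
p_10 = 5: count[5] becomes 1
Degrees (1 + count): deg[1]=1+2=3, deg[2]=1+0=1, deg[3]=1+1=2, deg[4]=1+0=1, deg[5]=1+1=2, deg[6]=1+0=1, deg[7]=1+2=3, deg[8]=1+3=4, deg[9]=1+0=1, deg[10]=1+0=1, deg[11]=1+0=1, deg[12]=1+1=2

Answer: 3 1 2 1 2 1 3 4 1 1 1 2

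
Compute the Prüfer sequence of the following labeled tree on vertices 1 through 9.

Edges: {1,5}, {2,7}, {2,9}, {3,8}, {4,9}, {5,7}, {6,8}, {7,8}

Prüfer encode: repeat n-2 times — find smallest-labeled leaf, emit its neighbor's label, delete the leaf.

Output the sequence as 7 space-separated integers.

Answer: 5 8 9 7 8 7 2

Derivation:
Step 1: leaves = {1,3,4,6}. Remove smallest leaf 1, emit neighbor 5.
Step 2: leaves = {3,4,5,6}. Remove smallest leaf 3, emit neighbor 8.
Step 3: leaves = {4,5,6}. Remove smallest leaf 4, emit neighbor 9.
Step 4: leaves = {5,6,9}. Remove smallest leaf 5, emit neighbor 7.
Step 5: leaves = {6,9}. Remove smallest leaf 6, emit neighbor 8.
Step 6: leaves = {8,9}. Remove smallest leaf 8, emit neighbor 7.
Step 7: leaves = {7,9}. Remove smallest leaf 7, emit neighbor 2.
Done: 2 vertices remain (2, 9). Sequence = [5 8 9 7 8 7 2]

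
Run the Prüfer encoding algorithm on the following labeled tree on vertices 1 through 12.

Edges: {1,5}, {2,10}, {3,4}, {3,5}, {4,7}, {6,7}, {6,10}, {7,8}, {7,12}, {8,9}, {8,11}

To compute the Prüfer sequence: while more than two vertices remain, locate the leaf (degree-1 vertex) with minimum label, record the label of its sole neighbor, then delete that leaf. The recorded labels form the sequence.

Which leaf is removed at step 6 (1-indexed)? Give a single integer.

Step 1: current leaves = {1,2,9,11,12}. Remove leaf 1 (neighbor: 5).
Step 2: current leaves = {2,5,9,11,12}. Remove leaf 2 (neighbor: 10).
Step 3: current leaves = {5,9,10,11,12}. Remove leaf 5 (neighbor: 3).
Step 4: current leaves = {3,9,10,11,12}. Remove leaf 3 (neighbor: 4).
Step 5: current leaves = {4,9,10,11,12}. Remove leaf 4 (neighbor: 7).
Step 6: current leaves = {9,10,11,12}. Remove leaf 9 (neighbor: 8).

Answer: 9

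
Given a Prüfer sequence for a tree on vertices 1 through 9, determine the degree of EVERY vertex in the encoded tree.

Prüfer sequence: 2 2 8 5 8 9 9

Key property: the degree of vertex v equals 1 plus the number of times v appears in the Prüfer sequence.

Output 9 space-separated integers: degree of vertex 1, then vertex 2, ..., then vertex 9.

Answer: 1 3 1 1 2 1 1 3 3

Derivation:
p_1 = 2: count[2] becomes 1
p_2 = 2: count[2] becomes 2
p_3 = 8: count[8] becomes 1
p_4 = 5: count[5] becomes 1
p_5 = 8: count[8] becomes 2
p_6 = 9: count[9] becomes 1
p_7 = 9: count[9] becomes 2
Degrees (1 + count): deg[1]=1+0=1, deg[2]=1+2=3, deg[3]=1+0=1, deg[4]=1+0=1, deg[5]=1+1=2, deg[6]=1+0=1, deg[7]=1+0=1, deg[8]=1+2=3, deg[9]=1+2=3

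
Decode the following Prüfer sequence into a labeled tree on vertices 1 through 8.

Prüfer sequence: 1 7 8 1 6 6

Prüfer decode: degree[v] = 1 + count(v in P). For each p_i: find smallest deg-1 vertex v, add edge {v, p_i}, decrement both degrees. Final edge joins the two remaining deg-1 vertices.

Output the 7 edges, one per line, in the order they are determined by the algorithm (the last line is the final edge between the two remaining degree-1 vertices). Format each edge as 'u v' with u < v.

Answer: 1 2
3 7
4 8
1 5
1 6
6 7
6 8

Derivation:
Initial degrees: {1:3, 2:1, 3:1, 4:1, 5:1, 6:3, 7:2, 8:2}
Step 1: smallest deg-1 vertex = 2, p_1 = 1. Add edge {1,2}. Now deg[2]=0, deg[1]=2.
Step 2: smallest deg-1 vertex = 3, p_2 = 7. Add edge {3,7}. Now deg[3]=0, deg[7]=1.
Step 3: smallest deg-1 vertex = 4, p_3 = 8. Add edge {4,8}. Now deg[4]=0, deg[8]=1.
Step 4: smallest deg-1 vertex = 5, p_4 = 1. Add edge {1,5}. Now deg[5]=0, deg[1]=1.
Step 5: smallest deg-1 vertex = 1, p_5 = 6. Add edge {1,6}. Now deg[1]=0, deg[6]=2.
Step 6: smallest deg-1 vertex = 7, p_6 = 6. Add edge {6,7}. Now deg[7]=0, deg[6]=1.
Final: two remaining deg-1 vertices are 6, 8. Add edge {6,8}.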